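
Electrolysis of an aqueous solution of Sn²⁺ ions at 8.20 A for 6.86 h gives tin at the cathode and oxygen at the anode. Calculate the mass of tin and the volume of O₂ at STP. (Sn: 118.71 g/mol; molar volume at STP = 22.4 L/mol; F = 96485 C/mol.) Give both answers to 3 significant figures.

Q = 8.20 × 24696 = 2.025×10^5 C; n(e⁻) = 2.025×10^5 / 96485 = 2.099 mol
Cathode: Sn²⁺ + 2e⁻ → Sn → n(Sn) = 2.099/2 = 1.050 mol → 125 g
Anode: 2H₂O → O₂ + 4H⁺ + 4e⁻ → n(O₂) = 2.099/4 = 0.5248 mol → 11.8 L

125 g Sn; 11.8 L O₂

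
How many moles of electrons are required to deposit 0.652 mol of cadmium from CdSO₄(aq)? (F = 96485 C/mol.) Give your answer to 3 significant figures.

1.30 mol

Cd²⁺ + 2e⁻ → Cd, so n(e⁻) = 2 × 0.652 = 1.304 mol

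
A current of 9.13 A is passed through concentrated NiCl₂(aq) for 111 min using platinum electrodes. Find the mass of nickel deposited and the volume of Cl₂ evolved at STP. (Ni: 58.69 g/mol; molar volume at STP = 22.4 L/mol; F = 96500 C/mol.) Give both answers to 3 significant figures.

Q = 9.13 × 6660 = 60810 C; n(e⁻) = 60810 / 96500 = 0.6302 mol
Cathode: Ni²⁺ + 2e⁻ → Ni → n(Ni) = 0.6302/2 = 0.3151 mol → 18.5 g
Anode: 2Cl⁻ → Cl₂ + 2e⁻ → n(Cl₂) = 0.6302/2 = 0.3151 mol → 7.06 L

18.5 g Ni; 7.06 L Cl₂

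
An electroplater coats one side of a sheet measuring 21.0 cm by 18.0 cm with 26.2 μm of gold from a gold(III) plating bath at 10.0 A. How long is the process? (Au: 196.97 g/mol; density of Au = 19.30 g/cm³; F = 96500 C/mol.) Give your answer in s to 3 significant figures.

2810 s

Plated area = 21.0 × 18.0 = 378.0 cm²
Volume = 378.0 × 26.2×10⁻⁴ cm = 0.9904 cm³
m(Au) = 0.9904 × 19.30 = 19.11 g
n(Au) = 19.11 / 196.97 = 0.09702 mol; n(e⁻) = 3 × 0.09702 = 0.2911 mol
Q = 0.2911 × 96500 = 28090 C
t = 28090 / 10.0 = 2809 s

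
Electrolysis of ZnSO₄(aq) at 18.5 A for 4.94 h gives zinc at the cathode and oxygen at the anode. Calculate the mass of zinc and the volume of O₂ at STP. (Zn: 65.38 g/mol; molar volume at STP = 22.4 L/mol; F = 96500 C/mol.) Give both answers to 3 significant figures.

Q = 18.5 × 17784 = 3.290×10^5 C; n(e⁻) = 3.290×10^5 / 96500 = 3.409 mol
Cathode: Zn²⁺ + 2e⁻ → Zn → n(Zn) = 3.409/2 = 1.705 mol → 111 g
Anode: 2H₂O → O₂ + 4H⁺ + 4e⁻ → n(O₂) = 3.409/4 = 0.8523 mol → 19.1 L

111 g Zn; 19.1 L O₂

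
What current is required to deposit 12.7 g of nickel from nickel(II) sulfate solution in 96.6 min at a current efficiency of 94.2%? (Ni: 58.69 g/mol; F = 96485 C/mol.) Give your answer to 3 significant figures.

n(Ni) = 12.7 / 58.69 = 0.2164 mol
Ni²⁺ + 2e⁻ → Ni, so n(e⁻) = 2 × 0.2164 = 0.4328 mol
Q = 0.4328 × 96485 / 0.942 = 44330 C
I = Q / t = 44330 / 5796 s = 7.65 A

7.65 A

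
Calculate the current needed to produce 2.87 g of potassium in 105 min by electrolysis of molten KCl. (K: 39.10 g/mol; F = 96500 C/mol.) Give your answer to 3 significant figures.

1.12 A

n(K) = 2.87 / 39.10 = 0.07340 mol
K⁺ + e⁻ → K, so n(e⁻) = 0.07340 mol
Q = 0.07340 × 96500 = 7083 C
I = Q / t = 7083 / 6300 s = 1.12 A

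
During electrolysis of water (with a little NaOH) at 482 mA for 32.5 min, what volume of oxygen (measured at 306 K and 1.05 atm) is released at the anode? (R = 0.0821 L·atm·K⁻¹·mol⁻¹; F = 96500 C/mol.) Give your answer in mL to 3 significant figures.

58.3 mL

Q = It = 0.482 × 1950 = 939.9 C
Moles of electrons = 939.9 / 96500 = 0.009740 mol
2H₂O → O₂ + 4H⁺ + 4e⁻, so n(O₂) = 0.009740 / 4 = 0.002435 mol
V = nRT/P = 0.002435 × 0.0821 × 306 / 1.05 = 0.05826 L
= 58.3 mL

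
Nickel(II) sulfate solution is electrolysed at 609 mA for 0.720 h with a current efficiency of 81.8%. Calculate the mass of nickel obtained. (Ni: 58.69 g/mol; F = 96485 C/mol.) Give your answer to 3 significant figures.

Q = 0.609 × 2592 = 1579 C
n(e⁻) = 1579 / 96485 = 0.01637 mol
Ni²⁺ + 2e⁻ → Ni, so theoretical m(Ni) = 0.008185 × 58.69 = 0.4804 g
Actual mass = 81.8% × 0.4804 = 0.393 g

0.393 g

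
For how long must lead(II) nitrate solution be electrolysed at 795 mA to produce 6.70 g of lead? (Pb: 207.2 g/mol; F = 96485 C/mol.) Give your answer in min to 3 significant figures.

131 min

n(Pb) = 6.70 / 207.2 = 0.03234 mol
Pb²⁺ + 2e⁻ → Pb, so n(e⁻) = 2 × 0.03234 = 0.06468 mol
Q = 0.06468 × 96485 = 6241 C
t = Q / I = 6241 / 0.795 = 7850 s = 131 min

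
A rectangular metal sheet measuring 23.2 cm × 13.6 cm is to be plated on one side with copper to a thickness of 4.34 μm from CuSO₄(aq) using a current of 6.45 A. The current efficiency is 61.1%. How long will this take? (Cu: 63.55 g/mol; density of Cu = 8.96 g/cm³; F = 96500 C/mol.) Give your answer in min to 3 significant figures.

15.8 min

Plated area = 23.2 × 13.6 = 315.5 cm²
Volume = 315.5 × 4.34×10⁻⁴ cm = 0.1369 cm³
m(Cu) = 0.1369 × 8.96 = 1.227 g
n(Cu) = 1.227 / 63.55 = 0.01931 mol; n(e⁻) = 2 × 0.01931 = 0.03862 mol
Q = 0.03862 × 96500 / 0.611 = 6100 C
t = 6100 / 6.45 = 945.7 s = 15.8 min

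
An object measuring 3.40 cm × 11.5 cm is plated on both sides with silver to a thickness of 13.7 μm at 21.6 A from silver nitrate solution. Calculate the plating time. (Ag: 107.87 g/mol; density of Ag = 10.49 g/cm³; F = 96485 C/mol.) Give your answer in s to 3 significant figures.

Plated area = 2 × 3.40 × 11.5 = 78.20 cm²
Volume = 78.20 × 13.7×10⁻⁴ cm = 0.1071 cm³
m(Ag) = 0.1071 × 10.49 = 1.123 g
n(Ag) = 1.123 / 107.87 = 0.01041 mol; n(e⁻) = 0.01041 mol
Q = 0.01041 × 96485 = 1004 C
t = 1004 / 21.6 = 46.48 s

46.5 s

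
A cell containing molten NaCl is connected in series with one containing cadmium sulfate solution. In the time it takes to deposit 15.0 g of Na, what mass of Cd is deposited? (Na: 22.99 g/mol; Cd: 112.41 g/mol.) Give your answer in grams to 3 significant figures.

36.7 g

n(Na) = 15.0 / 22.99 = 0.6525 mol
Na⁺ + e⁻ → Na, so n(e⁻) = 0.6525 mol
The cells are in series, so the same charge (and hence the same n(e⁻) = 0.6525 mol) passes through both.
Cd²⁺ + 2e⁻ → Cd, so n(Cd) = 0.6525 / 2 = 0.3263 mol
m(Cd) = 0.3263 × 112.41 = 36.7 g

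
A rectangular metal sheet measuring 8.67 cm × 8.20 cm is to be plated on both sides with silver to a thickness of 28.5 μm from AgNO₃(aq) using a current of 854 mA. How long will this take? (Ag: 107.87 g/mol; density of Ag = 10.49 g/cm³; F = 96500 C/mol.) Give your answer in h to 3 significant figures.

Plated area = 2 × 8.67 × 8.20 = 142.2 cm²
Volume = 142.2 × 28.5×10⁻⁴ cm = 0.4053 cm³
m(Ag) = 0.4053 × 10.49 = 4.252 g
n(Ag) = 4.252 / 107.87 = 0.03942 mol; n(e⁻) = 0.03942 mol
Q = 0.03942 × 96500 = 3804 C
t = 3804 / 0.854 = 4454 s = 1.24 h

1.24 h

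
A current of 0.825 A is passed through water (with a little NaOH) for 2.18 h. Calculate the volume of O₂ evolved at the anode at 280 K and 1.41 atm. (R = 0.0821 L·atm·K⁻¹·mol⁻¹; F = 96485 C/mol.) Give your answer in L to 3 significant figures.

0.274 L

Charge passed = 0.825 × 7848 = 6475 C
Moles of electrons = 6475 / 96485 = 0.06711 mol
2H₂O → O₂ + 4H⁺ + 4e⁻, so n(O₂) = 0.06711 / 4 = 0.01678 mol
V = nRT/P = 0.01678 × 0.0821 × 280 / 1.41 = 0.2736 L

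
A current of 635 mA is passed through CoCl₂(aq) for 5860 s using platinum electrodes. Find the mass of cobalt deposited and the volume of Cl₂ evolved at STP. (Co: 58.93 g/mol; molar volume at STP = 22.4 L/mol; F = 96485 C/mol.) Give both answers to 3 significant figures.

Q = 0.635 × 5860 = 3721 C; n(e⁻) = 3721 / 96485 = 0.03857 mol
Cathode: Co²⁺ + 2e⁻ → Co → n(Co) = 0.03857/2 = 0.01929 mol → 1.14 g
Anode: 2Cl⁻ → Cl₂ + 2e⁻ → n(Cl₂) = 0.03857/2 = 0.01929 mol → 0.432 L

1.14 g Co; 0.432 L Cl₂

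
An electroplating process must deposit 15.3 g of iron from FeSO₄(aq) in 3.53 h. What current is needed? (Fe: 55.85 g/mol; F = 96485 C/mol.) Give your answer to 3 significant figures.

n(Fe) = 15.3 / 55.85 = 0.2739 mol
Fe²⁺ + 2e⁻ → Fe, so n(e⁻) = 2 × 0.2739 = 0.5478 mol
Q = 0.5478 × 96485 = 52850 C
I = Q / t = 52850 / 12708 s = 4.16 A

4.16 A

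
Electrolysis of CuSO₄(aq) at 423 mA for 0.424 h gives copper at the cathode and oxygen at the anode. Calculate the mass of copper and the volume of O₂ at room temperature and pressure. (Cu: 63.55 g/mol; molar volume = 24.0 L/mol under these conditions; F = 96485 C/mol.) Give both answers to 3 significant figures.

Q = 0.423 × 1526.4 = 645.7 C; n(e⁻) = 645.7 / 96485 = 0.006692 mol
Cathode: Cu²⁺ + 2e⁻ → Cu → n(Cu) = 0.006692/2 = 0.003346 mol → 0.213 g
Anode: 2H₂O → O₂ + 4H⁺ + 4e⁻ → n(O₂) = 0.006692/4 = 0.001673 mol → 0.0402 L

0.213 g Cu; 0.0402 L O₂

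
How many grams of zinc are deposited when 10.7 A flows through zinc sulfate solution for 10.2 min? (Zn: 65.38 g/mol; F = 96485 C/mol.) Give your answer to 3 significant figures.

2.22 g

Q = It = 10.7 × 612 = 6548 C
Moles of electrons = 6548 / 96485 = 0.06787 mol
Zn²⁺ + 2e⁻ → Zn, so n(Zn) = 0.06787 / 2 = 0.03394 mol
m = 0.03394 × 65.38 = 2.22 g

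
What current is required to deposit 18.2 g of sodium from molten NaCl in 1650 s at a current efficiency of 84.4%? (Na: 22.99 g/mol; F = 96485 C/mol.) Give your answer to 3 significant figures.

n(Na) = 18.2 / 22.99 = 0.7916 mol
Na⁺ + e⁻ → Na, so n(e⁻) = 0.7916 mol
Q = 0.7916 × 96485 / 0.844 = 90490 C
I = Q / t = 90490 / 1650 s = 54.8 A

54.8 A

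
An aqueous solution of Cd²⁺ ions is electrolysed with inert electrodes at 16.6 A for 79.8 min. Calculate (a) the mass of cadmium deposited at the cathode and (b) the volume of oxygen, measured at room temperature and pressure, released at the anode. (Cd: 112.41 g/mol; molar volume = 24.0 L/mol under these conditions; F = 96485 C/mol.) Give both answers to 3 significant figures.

46.3 g Cd; 4.94 L O₂

Q = 16.6 × 4788 = 79480 C; n(e⁻) = 79480 / 96485 = 0.8238 mol
Cathode: Cd²⁺ + 2e⁻ → Cd → n(Cd) = 0.8238/2 = 0.4119 mol → 46.3 g
Anode: 2H₂O → O₂ + 4H⁺ + 4e⁻ → n(O₂) = 0.8238/4 = 0.2060 mol → 4.94 L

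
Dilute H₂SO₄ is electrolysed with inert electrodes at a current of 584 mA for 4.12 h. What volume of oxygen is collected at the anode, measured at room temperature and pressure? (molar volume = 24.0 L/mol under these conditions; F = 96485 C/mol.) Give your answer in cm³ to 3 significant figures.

Charge passed = 0.584 × 14832 = 8662 C
n(e⁻) = Q/F = 8662/96485 = 0.08978 mol
2H₂O → O₂ + 4H⁺ + 4e⁻, so n(O₂) = 0.08978 / 4 = 0.02245 mol
V = 0.02245 × 24.0 = 0.5388 L
= 539 cm³

539 cm³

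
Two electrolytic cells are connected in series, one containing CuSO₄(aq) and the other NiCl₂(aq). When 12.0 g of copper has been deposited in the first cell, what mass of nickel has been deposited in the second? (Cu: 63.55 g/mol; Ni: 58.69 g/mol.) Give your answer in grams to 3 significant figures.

11.1 g

n(Cu) = 12.0 / 63.55 = 0.1888 mol
Cu²⁺ + 2e⁻ → Cu, so n(e⁻) = 2 × 0.1888 = 0.3776 mol
Since the cells are in series, n(e⁻) in the Ni cell is also 0.3776 mol.
Ni²⁺ + 2e⁻ → Ni, so n(Ni) = 0.3776 / 2 = 0.1888 mol
m(Ni) = 0.1888 × 58.69 = 11.1 g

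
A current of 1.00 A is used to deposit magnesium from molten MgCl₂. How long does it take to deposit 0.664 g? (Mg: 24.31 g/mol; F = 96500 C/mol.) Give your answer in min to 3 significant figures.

87.9 min

n(Mg) = 0.664 / 24.31 = 0.02731 mol
Mg²⁺ + 2e⁻ → Mg, so n(e⁻) = 2 × 0.02731 = 0.05462 mol
Q = 0.05462 × 96500 = 5271 C
t = Q / I = 5271 / 1.00 = 5271 s = 87.9 min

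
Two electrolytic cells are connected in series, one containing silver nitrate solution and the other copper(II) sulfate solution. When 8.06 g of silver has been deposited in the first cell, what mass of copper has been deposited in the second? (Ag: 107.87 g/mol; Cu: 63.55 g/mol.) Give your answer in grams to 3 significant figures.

n(Ag) = 8.06 / 107.87 = 0.07472 mol
Ag⁺ + e⁻ → Ag, so n(e⁻) = 0.07472 mol
Since the cells are in series, n(e⁻) in the Cu cell is also 0.07472 mol.
Cu²⁺ + 2e⁻ → Cu, so n(Cu) = 0.07472 / 2 = 0.03736 mol
m(Cu) = 0.03736 × 63.55 = 2.37 g

2.37 g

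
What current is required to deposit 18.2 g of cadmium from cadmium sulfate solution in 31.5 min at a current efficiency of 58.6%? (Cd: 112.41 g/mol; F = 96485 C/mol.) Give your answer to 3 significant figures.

28.2 A

n(Cd) = 18.2 / 112.41 = 0.1619 mol
Cd²⁺ + 2e⁻ → Cd, so n(e⁻) = 2 × 0.1619 = 0.3238 mol
Q = 0.3238 × 96485 / 0.586 = 53310 C
I = Q / t = 53310 / 1890 s = 28.2 A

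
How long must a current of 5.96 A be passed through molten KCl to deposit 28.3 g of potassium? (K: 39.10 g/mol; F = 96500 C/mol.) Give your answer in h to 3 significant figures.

3.26 h

n(K) = 28.3 / 39.10 = 0.7238 mol
K⁺ + e⁻ → K, so n(e⁻) = 0.7238 mol
Q = 0.7238 × 96500 = 69850 C
t = Q / I = 69850 / 5.96 = 11720 s = 3.26 h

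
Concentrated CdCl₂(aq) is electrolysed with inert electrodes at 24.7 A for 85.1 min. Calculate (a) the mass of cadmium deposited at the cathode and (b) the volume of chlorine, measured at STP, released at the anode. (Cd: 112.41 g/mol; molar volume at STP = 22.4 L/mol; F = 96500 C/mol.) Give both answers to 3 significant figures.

Q = 24.7 × 5106 = 1.261×10^5 C; n(e⁻) = 1.261×10^5 / 96500 = 1.307 mol
Cathode: Cd²⁺ + 2e⁻ → Cd → n(Cd) = 1.307/2 = 0.6535 mol → 73.5 g
Anode: 2Cl⁻ → Cl₂ + 2e⁻ → n(Cl₂) = 1.307/2 = 0.6535 mol → 14.6 L

73.5 g Cd; 14.6 L Cl₂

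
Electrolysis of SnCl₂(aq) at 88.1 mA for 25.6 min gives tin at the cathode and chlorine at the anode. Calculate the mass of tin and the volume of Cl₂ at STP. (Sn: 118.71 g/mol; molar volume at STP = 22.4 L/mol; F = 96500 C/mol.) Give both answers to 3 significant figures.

Q = 0.0881 × 1536 = 135.3 C; n(e⁻) = 135.3 / 96500 = 0.001402 mol
Cathode: Sn²⁺ + 2e⁻ → Sn → n(Sn) = 0.001402/2 = 7.010×10^-4 mol → 0.0832 g
Anode: 2Cl⁻ → Cl₂ + 2e⁻ → n(Cl₂) = 0.001402/2 = 7.010×10^-4 mol → 0.0157 L

0.0832 g Sn; 0.0157 L Cl₂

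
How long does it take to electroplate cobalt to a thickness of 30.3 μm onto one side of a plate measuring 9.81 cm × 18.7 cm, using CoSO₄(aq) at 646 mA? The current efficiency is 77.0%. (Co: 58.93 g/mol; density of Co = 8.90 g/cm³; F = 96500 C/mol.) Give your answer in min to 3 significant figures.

Plated area = 9.81 × 18.7 = 183.4 cm²
Volume = 183.4 × 30.3×10⁻⁴ cm = 0.5557 cm³
m(Co) = 0.5557 × 8.90 = 4.946 g
n(Co) = 4.946 / 58.93 = 0.08393 mol; n(e⁻) = 2 × 0.08393 = 0.1679 mol
Q = 0.1679 × 96500 / 0.770 = 21040 C
t = 21040 / 0.646 = 32570 s = 543 min

543 min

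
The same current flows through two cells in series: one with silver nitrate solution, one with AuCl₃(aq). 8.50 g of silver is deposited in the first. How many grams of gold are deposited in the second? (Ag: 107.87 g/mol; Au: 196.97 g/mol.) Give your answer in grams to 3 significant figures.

5.17 g

n(Ag) = 8.50 / 107.87 = 0.07880 mol
Ag⁺ + e⁻ → Ag, so n(e⁻) = 0.07880 mol
In series, the same 0.07880 mol of electrons flows through the second cell.
Au³⁺ + 3e⁻ → Au, so n(Au) = 0.07880 / 3 = 0.02627 mol
m(Au) = 0.02627 × 196.97 = 5.17 g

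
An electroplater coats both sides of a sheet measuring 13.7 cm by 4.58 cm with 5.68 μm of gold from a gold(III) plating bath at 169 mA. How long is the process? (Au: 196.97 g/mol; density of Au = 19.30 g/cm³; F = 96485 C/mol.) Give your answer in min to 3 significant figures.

199 min

Plated area = 2 × 13.7 × 4.58 = 125.5 cm²
Volume = 125.5 × 5.68×10⁻⁴ cm = 0.07128 cm³
m(Au) = 0.07128 × 19.30 = 1.376 g
n(Au) = 1.376 / 196.97 = 0.006986 mol; n(e⁻) = 3 × 0.006986 = 0.02096 mol
Q = 0.02096 × 96485 = 2022 C
t = 2022 / 0.169 = 11960 s = 199 min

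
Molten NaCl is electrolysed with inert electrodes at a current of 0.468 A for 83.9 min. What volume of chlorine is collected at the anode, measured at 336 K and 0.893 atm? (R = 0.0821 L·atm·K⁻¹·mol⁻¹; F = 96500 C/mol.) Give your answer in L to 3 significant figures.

0.377 L

Q = 0.468 A × 5034 s = 2356 C
n(e⁻) = Q/F = 2356/96500 = 0.02441 mol
2Cl⁻ → Cl₂ + 2e⁻, so n(Cl₂) = 0.02441 / 2 = 0.01221 mol
V = nRT/P = 0.01221 × 0.0821 × 336 / 0.893 = 0.3772 L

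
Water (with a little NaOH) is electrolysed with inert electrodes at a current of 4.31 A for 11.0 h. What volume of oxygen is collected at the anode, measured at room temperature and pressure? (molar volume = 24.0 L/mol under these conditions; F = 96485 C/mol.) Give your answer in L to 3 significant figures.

10.6 L

Q = It = 4.31 × 39600 = 1.707×10^5 C
Moles of electrons = 1.707×10^5 / 96485 = 1.769 mol
2H₂O → O₂ + 4H⁺ + 4e⁻, so n(O₂) = 1.769 / 4 = 0.4423 mol
V = 0.4423 × 24.0 = 10.62 L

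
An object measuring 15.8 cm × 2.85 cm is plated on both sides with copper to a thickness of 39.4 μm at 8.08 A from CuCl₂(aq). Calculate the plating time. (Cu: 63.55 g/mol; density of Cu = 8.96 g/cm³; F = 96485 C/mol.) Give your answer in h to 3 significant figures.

0.332 h

Plated area = 2 × 15.8 × 2.85 = 90.06 cm²
Volume = 90.06 × 39.4×10⁻⁴ cm = 0.3548 cm³
m(Cu) = 0.3548 × 8.96 = 3.179 g
n(Cu) = 3.179 / 63.55 = 0.05002 mol; n(e⁻) = 2 × 0.05002 = 0.1000 mol
Q = 0.1000 × 96485 = 9649 C
t = 9649 / 8.08 = 1194 s = 0.332 h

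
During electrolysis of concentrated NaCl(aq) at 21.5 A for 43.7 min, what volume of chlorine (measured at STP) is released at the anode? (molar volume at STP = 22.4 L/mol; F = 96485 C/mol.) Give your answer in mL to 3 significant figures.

6540 mL

Q = It = 21.5 × 2622 = 56370 C
n(e⁻) = 56370 / 96485 = 0.5842 mol
2Cl⁻ → Cl₂ + 2e⁻, so n(Cl₂) = 0.5842 / 2 = 0.2921 mol
V = 0.2921 × 22.4 = 6.543 L
= 6540 mL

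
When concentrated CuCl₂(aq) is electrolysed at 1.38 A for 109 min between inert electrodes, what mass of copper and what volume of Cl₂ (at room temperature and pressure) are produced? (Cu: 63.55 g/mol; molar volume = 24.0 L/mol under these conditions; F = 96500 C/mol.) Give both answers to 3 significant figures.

Q = 1.38 × 6540 = 9025 C; n(e⁻) = 9025 / 96500 = 0.09352 mol
Cathode: Cu²⁺ + 2e⁻ → Cu → n(Cu) = 0.09352/2 = 0.04676 mol → 2.97 g
Anode: 2Cl⁻ → Cl₂ + 2e⁻ → n(Cl₂) = 0.09352/2 = 0.04676 mol → 1.12 L

2.97 g Cu; 1.12 L Cl₂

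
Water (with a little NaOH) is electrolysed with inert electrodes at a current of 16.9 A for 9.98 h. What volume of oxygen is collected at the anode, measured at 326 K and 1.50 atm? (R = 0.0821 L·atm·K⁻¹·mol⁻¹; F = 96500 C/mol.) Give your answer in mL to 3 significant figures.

Q = 16.9 A × 35928 s = 6.072×10^5 C
n(e⁻) = Q/F = 6.072×10^5/96500 = 6.292 mol
2H₂O → O₂ + 4H⁺ + 4e⁻, so n(O₂) = 6.292 / 4 = 1.573 mol
V = nRT/P = 1.573 × 0.0821 × 326 / 1.50 = 28.07 L
= 28100 mL

28100 mL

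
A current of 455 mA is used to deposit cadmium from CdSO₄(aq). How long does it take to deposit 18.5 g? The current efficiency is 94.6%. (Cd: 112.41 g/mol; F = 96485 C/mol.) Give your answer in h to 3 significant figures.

20.5 h

n(Cd) = 18.5 / 112.41 = 0.1646 mol
Cd²⁺ + 2e⁻ → Cd, so n(e⁻) = 2 × 0.1646 = 0.3292 mol
Q = 0.3292 × 96485 / 0.946 = 33580 C
t = Q / I = 33580 / 0.455 = 73800 s = 20.5 h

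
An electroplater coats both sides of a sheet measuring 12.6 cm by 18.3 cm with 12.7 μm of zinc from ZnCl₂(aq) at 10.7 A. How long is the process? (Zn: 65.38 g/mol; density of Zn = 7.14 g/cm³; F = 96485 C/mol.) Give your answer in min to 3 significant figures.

19.2 min

Plated area = 2 × 12.6 × 18.3 = 461.2 cm²
Volume = 461.2 × 12.7×10⁻⁴ cm = 0.5857 cm³
m(Zn) = 0.5857 × 7.14 = 4.182 g
n(Zn) = 4.182 / 65.38 = 0.06396 mol; n(e⁻) = 2 × 0.06396 = 0.1279 mol
Q = 0.1279 × 96485 = 12340 C
t = 12340 / 10.7 = 1153 s = 19.2 min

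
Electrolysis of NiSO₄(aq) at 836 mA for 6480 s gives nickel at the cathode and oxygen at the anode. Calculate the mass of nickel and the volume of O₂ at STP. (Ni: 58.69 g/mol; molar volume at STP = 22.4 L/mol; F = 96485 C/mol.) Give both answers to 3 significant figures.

Q = 0.836 × 6480 = 5417 C; n(e⁻) = 5417 / 96485 = 0.05614 mol
Cathode: Ni²⁺ + 2e⁻ → Ni → n(Ni) = 0.05614/2 = 0.02807 mol → 1.65 g
Anode: 2H₂O → O₂ + 4H⁺ + 4e⁻ → n(O₂) = 0.05614/4 = 0.01404 mol → 0.314 L

1.65 g Ni; 0.314 L O₂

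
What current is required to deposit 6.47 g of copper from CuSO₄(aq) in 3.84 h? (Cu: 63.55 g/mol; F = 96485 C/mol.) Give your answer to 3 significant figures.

n(Cu) = 6.47 / 63.55 = 0.1018 mol
Cu²⁺ + 2e⁻ → Cu, so n(e⁻) = 2 × 0.1018 = 0.2036 mol
Q = 0.2036 × 96485 = 19640 C
I = Q / t = 19640 / 13824 s = 1.42 A

1.42 A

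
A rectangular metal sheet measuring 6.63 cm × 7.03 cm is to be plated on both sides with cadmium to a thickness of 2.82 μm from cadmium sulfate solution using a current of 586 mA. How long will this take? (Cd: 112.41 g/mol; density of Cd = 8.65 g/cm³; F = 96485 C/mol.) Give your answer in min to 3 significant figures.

11.1 min

Plated area = 2 × 6.63 × 7.03 = 93.22 cm²
Volume = 93.22 × 2.82×10⁻⁴ cm = 0.02629 cm³
m(Cd) = 0.02629 × 8.65 = 0.2274 g
n(Cd) = 0.2274 / 112.41 = 0.002023 mol; n(e⁻) = 2 × 0.002023 = 0.004046 mol
Q = 0.004046 × 96485 = 390.4 C
t = 390.4 / 0.586 = 666.2 s = 11.1 min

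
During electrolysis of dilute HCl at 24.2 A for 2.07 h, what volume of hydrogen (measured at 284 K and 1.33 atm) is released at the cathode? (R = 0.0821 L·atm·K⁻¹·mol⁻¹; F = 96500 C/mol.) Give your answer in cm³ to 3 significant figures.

Q = It = 24.2 × 7452 = 1.803×10^5 C
n(e⁻) = 1.803×10^5 / 96500 = 1.868 mol
2H⁺ + 2e⁻ → H₂, so n(H₂) = 1.868 / 2 = 0.9340 mol
V = nRT/P = 0.9340 × 0.0821 × 284 / 1.33 = 16.37 L
= 16400 cm³

16400 cm³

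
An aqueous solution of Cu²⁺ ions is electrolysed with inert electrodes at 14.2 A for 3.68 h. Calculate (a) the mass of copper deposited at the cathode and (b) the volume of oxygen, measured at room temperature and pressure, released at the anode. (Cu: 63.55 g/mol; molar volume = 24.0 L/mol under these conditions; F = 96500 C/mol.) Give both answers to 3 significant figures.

61.9 g Cu; 11.7 L O₂

Q = 14.2 × 13248 = 1.881×10^5 C; n(e⁻) = 1.881×10^5 / 96500 = 1.949 mol
Cathode: Cu²⁺ + 2e⁻ → Cu → n(Cu) = 1.949/2 = 0.9745 mol → 61.9 g
Anode: 2H₂O → O₂ + 4H⁺ + 4e⁻ → n(O₂) = 1.949/4 = 0.4873 mol → 11.7 L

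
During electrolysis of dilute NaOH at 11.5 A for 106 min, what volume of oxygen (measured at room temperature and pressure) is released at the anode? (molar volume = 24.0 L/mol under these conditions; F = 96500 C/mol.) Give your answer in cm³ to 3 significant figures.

Q = 11.5 A × 6360 s = 73140 C
n(e⁻) = 73140 / 96500 = 0.7579 mol
2H₂O → O₂ + 4H⁺ + 4e⁻, so n(O₂) = 0.7579 / 4 = 0.1895 mol
V = 0.1895 × 24.0 = 4.548 L
= 4550 cm³

4550 cm³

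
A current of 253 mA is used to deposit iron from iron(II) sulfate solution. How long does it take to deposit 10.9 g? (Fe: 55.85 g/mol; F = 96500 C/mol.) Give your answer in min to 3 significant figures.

2480 min

n(Fe) = 10.9 / 55.85 = 0.1952 mol
Fe²⁺ + 2e⁻ → Fe, so n(e⁻) = 2 × 0.1952 = 0.3904 mol
Q = 0.3904 × 96500 = 37670 C
t = Q / I = 37670 / 0.253 = 1.489×10^5 s = 2480 min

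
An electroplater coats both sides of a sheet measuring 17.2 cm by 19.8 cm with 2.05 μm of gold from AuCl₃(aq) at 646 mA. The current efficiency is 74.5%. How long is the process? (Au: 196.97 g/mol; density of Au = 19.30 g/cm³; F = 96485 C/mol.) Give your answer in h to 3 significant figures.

Plated area = 2 × 17.2 × 19.8 = 681.1 cm²
Volume = 681.1 × 2.05×10⁻⁴ cm = 0.1396 cm³
m(Au) = 0.1396 × 19.30 = 2.694 g
n(Au) = 2.694 / 196.97 = 0.01368 mol; n(e⁻) = 3 × 0.01368 = 0.04104 mol
Q = 0.04104 × 96485 / 0.745 = 5315 C
t = 5315 / 0.646 = 8228 s = 2.29 h

2.29 h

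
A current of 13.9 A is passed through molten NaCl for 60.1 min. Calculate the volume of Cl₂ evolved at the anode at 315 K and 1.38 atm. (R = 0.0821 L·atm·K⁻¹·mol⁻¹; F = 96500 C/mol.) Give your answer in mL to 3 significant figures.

Q = It = 13.9 × 3606 = 50120 C
n(e⁻) = 50120 / 96500 = 0.5194 mol
2Cl⁻ → Cl₂ + 2e⁻, so n(Cl₂) = 0.5194 / 2 = 0.2597 mol
V = nRT/P = 0.2597 × 0.0821 × 315 / 1.38 = 4.867 L
= 4870 mL

4870 mL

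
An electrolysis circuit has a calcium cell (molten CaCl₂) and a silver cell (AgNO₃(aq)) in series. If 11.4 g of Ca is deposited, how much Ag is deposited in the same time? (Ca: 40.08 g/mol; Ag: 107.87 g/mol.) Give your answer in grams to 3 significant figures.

61.4 g

n(Ca) = 11.4 / 40.08 = 0.2844 mol
Ca²⁺ + 2e⁻ → Ca, so n(e⁻) = 2 × 0.2844 = 0.5688 mol
In series, the same 0.5688 mol of electrons flows through the second cell.
Ag⁺ + e⁻ → Ag, so n(Ag) = 0.5688 mol
m(Ag) = 0.5688 × 107.87 = 61.4 g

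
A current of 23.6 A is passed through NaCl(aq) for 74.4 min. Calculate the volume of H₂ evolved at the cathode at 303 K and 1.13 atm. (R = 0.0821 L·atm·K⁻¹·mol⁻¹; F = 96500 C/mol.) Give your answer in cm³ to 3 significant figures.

Charge passed = 23.6 × 4464 = 1.054×10^5 C
n(e⁻) = 1.054×10^5 / 96500 = 1.092 mol
2H⁺ + 2e⁻ → H₂, so n(H₂) = 1.092 / 2 = 0.5460 mol
V = nRT/P = 0.5460 × 0.0821 × 303 / 1.13 = 12.02 L
= 12000 cm³

12000 cm³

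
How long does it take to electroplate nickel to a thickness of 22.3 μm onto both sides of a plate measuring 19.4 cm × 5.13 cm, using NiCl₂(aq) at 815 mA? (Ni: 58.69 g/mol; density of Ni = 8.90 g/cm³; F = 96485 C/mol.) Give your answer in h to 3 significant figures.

4.43 h

Plated area = 2 × 19.4 × 5.13 = 199.0 cm²
Volume = 199.0 × 22.3×10⁻⁴ cm = 0.4438 cm³
m(Ni) = 0.4438 × 8.90 = 3.950 g
n(Ni) = 3.950 / 58.69 = 0.06730 mol; n(e⁻) = 2 × 0.06730 = 0.1346 mol
Q = 0.1346 × 96485 = 12990 C
t = 12990 / 0.815 = 15940 s = 4.43 h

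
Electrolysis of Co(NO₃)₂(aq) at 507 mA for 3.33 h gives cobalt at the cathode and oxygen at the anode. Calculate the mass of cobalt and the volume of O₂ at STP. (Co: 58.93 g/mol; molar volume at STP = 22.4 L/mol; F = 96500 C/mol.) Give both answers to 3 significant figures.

1.86 g Co; 0.353 L O₂

Q = 0.507 × 11988 = 6078 C; n(e⁻) = 6078 / 96500 = 0.06298 mol
Cathode: Co²⁺ + 2e⁻ → Co → n(Co) = 0.06298/2 = 0.03149 mol → 1.86 g
Anode: 2H₂O → O₂ + 4H⁺ + 4e⁻ → n(O₂) = 0.06298/4 = 0.01575 mol → 0.353 L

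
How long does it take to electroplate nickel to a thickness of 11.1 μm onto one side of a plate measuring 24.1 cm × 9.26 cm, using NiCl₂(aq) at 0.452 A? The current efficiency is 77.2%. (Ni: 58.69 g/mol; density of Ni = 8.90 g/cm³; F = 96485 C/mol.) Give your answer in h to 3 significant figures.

Plated area = 24.1 × 9.26 = 223.2 cm²
Volume = 223.2 × 11.1×10⁻⁴ cm = 0.2478 cm³
m(Ni) = 0.2478 × 8.90 = 2.205 g
n(Ni) = 2.205 / 58.69 = 0.03757 mol; n(e⁻) = 2 × 0.03757 = 0.07514 mol
Q = 0.07514 × 96485 / 0.772 = 9391 C
t = 9391 / 0.452 = 20780 s = 5.77 h

5.77 h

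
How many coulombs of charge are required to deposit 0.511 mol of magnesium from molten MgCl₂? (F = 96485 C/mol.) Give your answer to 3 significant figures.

Mg²⁺ + 2e⁻ → Mg, so n(e⁻) = 2 × 0.511 = 1.022 mol
Q = 1.022 × 96485 = 98610 C

98600 C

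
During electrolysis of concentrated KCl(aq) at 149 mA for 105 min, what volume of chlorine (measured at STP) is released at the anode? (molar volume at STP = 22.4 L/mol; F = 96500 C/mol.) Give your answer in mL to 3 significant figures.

Charge passed = 0.149 × 6300 = 938.7 C
n(e⁻) = Q/F = 938.7/96500 = 0.009727 mol
2Cl⁻ → Cl₂ + 2e⁻, so n(Cl₂) = 0.009727 / 2 = 0.004864 mol
V = 0.004864 × 22.4 = 0.1090 L
= 109 mL

109 mL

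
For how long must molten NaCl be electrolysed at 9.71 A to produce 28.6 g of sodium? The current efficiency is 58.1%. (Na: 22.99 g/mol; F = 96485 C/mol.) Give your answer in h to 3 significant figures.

n(Na) = 28.6 / 22.99 = 1.244 mol
Na⁺ + e⁻ → Na, so n(e⁻) = 1.244 mol
Q = 1.244 × 96485 / 0.581 = 2.066×10^5 C
t = Q / I = 2.066×10^5 / 9.71 = 21280 s = 5.91 h

5.91 h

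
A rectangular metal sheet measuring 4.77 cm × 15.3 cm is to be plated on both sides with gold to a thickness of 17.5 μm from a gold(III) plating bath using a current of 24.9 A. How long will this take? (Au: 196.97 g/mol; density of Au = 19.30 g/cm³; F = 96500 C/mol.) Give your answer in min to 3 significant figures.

Plated area = 2 × 4.77 × 15.3 = 146.0 cm²
Volume = 146.0 × 17.5×10⁻⁴ cm = 0.2555 cm³
m(Au) = 0.2555 × 19.30 = 4.931 g
n(Au) = 4.931 / 196.97 = 0.02503 mol; n(e⁻) = 3 × 0.02503 = 0.07509 mol
Q = 0.07509 × 96500 = 7246 C
t = 7246 / 24.9 = 291.0 s = 4.85 min

4.85 min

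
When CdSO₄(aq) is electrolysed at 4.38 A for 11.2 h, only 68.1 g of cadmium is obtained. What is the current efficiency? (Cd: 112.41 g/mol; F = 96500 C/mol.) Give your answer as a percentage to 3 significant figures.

66.2%

Q = 4.38 × 40320 = 1.766×10^5 C
n(e⁻) = 1.766×10^5 / 96500 = 1.830 mol
Cd²⁺ + 2e⁻ → Cd, so theoretical n(Cd) = 0.9150 mol → 102.9 g
Efficiency = 68.1 / 102.9 = 0.6618 = 66.2%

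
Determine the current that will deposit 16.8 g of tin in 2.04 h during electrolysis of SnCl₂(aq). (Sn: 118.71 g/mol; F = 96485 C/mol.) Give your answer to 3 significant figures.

3.72 A

n(Sn) = 16.8 / 118.71 = 0.1415 mol
Sn²⁺ + 2e⁻ → Sn, so n(e⁻) = 2 × 0.1415 = 0.2830 mol
Q = 0.2830 × 96485 = 27310 C
I = Q / t = 27310 / 7344 s = 3.72 A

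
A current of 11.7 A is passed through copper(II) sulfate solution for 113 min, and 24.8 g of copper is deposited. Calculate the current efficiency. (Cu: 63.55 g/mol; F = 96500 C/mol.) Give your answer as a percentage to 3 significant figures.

94.9%

Q = 11.7 × 6780 = 79330 C
n(e⁻) = 79330 / 96500 = 0.8221 mol
Cu²⁺ + 2e⁻ → Cu, so theoretical n(Cu) = 0.4111 mol → 26.13 g
Efficiency = 24.8 / 26.13 = 0.9491 = 94.9%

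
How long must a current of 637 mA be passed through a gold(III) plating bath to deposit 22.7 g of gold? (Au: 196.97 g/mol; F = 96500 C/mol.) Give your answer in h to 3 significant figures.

n(Au) = 22.7 / 196.97 = 0.1152 mol
Au³⁺ + 3e⁻ → Au, so n(e⁻) = 3 × 0.1152 = 0.3456 mol
Q = 0.3456 × 96500 = 33350 C
t = Q / I = 33350 / 0.637 = 52350 s = 14.5 h

14.5 h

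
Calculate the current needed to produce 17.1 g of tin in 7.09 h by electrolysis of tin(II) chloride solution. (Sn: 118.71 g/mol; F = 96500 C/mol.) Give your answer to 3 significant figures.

n(Sn) = 17.1 / 118.71 = 0.1440 mol
Sn²⁺ + 2e⁻ → Sn, so n(e⁻) = 2 × 0.1440 = 0.2880 mol
Q = 0.2880 × 96500 = 27790 C
I = Q / t = 27790 / 25524 s = 1.09 A

1.09 A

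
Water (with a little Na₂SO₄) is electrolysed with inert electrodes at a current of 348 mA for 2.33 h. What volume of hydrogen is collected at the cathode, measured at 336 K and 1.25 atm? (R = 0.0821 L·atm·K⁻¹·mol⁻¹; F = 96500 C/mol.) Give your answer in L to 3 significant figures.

Charge passed = 0.348 × 8388 = 2919 C
n(e⁻) = 2919 / 96500 = 0.03025 mol
2H⁺ + 2e⁻ → H₂, so n(H₂) = 0.03025 / 2 = 0.01513 mol
V = nRT/P = 0.01513 × 0.0821 × 336 / 1.25 = 0.3339 L

0.334 L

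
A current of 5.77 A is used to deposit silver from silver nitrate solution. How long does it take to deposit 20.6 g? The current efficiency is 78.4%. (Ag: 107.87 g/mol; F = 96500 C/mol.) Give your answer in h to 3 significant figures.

n(Ag) = 20.6 / 107.87 = 0.1910 mol
Ag⁺ + e⁻ → Ag, so n(e⁻) = 0.1910 mol
Q = 0.1910 × 96500 / 0.784 = 23510 C
t = Q / I = 23510 / 5.77 = 4075 s = 1.13 h

1.13 h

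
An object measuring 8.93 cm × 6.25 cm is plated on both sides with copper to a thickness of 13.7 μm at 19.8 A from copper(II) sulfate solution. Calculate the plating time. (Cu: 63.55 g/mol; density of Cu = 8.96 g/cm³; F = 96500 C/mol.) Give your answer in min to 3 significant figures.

Plated area = 2 × 8.93 × 6.25 = 111.6 cm²
Volume = 111.6 × 13.7×10⁻⁴ cm = 0.1529 cm³
m(Cu) = 0.1529 × 8.96 = 1.370 g
n(Cu) = 1.370 / 63.55 = 0.02156 mol; n(e⁻) = 2 × 0.02156 = 0.04312 mol
Q = 0.04312 × 96500 = 4161 C
t = 4161 / 19.8 = 210.2 s = 3.50 min

3.50 min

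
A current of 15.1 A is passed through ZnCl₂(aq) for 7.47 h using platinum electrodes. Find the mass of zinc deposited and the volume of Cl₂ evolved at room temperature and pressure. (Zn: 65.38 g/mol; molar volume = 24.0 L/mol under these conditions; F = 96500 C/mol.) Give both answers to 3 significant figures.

Q = 15.1 × 26892 = 4.061×10^5 C; n(e⁻) = 4.061×10^5 / 96500 = 4.208 mol
Cathode: Zn²⁺ + 2e⁻ → Zn → n(Zn) = 4.208/2 = 2.104 mol → 138 g
Anode: 2Cl⁻ → Cl₂ + 2e⁻ → n(Cl₂) = 4.208/2 = 2.104 mol → 50.5 L

138 g Zn; 50.5 L Cl₂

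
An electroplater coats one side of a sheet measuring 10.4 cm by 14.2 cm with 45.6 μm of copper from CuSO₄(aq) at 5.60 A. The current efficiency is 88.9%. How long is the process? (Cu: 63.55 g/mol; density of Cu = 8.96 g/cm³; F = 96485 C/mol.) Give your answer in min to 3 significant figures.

Plated area = 10.4 × 14.2 = 147.7 cm²
Volume = 147.7 × 45.6×10⁻⁴ cm = 0.6735 cm³
m(Cu) = 0.6735 × 8.96 = 6.035 g
n(Cu) = 6.035 / 63.55 = 0.09496 mol; n(e⁻) = 2 × 0.09496 = 0.1899 mol
Q = 0.1899 × 96485 / 0.889 = 20610 C
t = 20610 / 5.60 = 3680 s = 61.3 min

61.3 min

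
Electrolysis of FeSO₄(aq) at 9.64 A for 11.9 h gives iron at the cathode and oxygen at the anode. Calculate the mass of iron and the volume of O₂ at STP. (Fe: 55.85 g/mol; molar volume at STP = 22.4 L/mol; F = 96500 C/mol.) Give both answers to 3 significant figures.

120 g Fe; 24.0 L O₂

Q = 9.64 × 42840 = 4.130×10^5 C; n(e⁻) = 4.130×10^5 / 96500 = 4.280 mol
Cathode: Fe²⁺ + 2e⁻ → Fe → n(Fe) = 4.280/2 = 2.140 mol → 120 g
Anode: 2H₂O → O₂ + 4H⁺ + 4e⁻ → n(O₂) = 4.280/4 = 1.070 mol → 24.0 L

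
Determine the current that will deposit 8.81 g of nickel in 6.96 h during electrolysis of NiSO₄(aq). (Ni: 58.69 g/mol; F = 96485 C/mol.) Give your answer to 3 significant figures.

1.16 A

n(Ni) = 8.81 / 58.69 = 0.1501 mol
Ni²⁺ + 2e⁻ → Ni, so n(e⁻) = 2 × 0.1501 = 0.3002 mol
Q = 0.3002 × 96485 = 28960 C
I = Q / t = 28960 / 25056 s = 1.16 A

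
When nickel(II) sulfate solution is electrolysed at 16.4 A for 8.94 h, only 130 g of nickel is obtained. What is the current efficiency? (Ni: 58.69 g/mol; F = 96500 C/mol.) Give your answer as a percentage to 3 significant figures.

81.0%

Q = 16.4 × 32184 = 5.278×10^5 C
n(e⁻) = 5.278×10^5 / 96500 = 5.469 mol
Ni²⁺ + 2e⁻ → Ni, so theoretical n(Ni) = 2.735 mol → 160.5 g
Efficiency = 130 / 160.5 = 0.8100 = 81.0%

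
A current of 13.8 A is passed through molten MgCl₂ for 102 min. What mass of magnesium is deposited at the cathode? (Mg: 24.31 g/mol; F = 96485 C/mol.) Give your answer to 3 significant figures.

Charge passed = 13.8 × 6120 = 84460 C
n(e⁻) = Q/F = 84460/96485 = 0.8754 mol
Mg²⁺ + 2e⁻ → Mg, so n(Mg) = 0.8754 / 2 = 0.4377 mol
m = 0.4377 × 24.31 = 10.6 g

10.6 g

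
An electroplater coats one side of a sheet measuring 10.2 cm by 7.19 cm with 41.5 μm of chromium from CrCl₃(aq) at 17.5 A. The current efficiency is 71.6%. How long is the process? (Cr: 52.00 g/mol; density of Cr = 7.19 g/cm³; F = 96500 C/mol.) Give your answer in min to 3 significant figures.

16.2 min

Plated area = 10.2 × 7.19 = 73.34 cm²
Volume = 73.34 × 41.5×10⁻⁴ cm = 0.3044 cm³
m(Cr) = 0.3044 × 7.19 = 2.189 g
n(Cr) = 2.189 / 52.00 = 0.04210 mol; n(e⁻) = 3 × 0.04210 = 0.1263 mol
Q = 0.1263 × 96500 / 0.716 = 17020 C
t = 17020 / 17.5 = 972.6 s = 16.2 min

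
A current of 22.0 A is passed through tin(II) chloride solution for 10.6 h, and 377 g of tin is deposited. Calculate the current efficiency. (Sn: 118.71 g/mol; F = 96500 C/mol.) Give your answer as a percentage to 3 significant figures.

Q = 22.0 × 38160 = 8.395×10^5 C
n(e⁻) = 8.395×10^5 / 96500 = 8.699 mol
Sn²⁺ + 2e⁻ → Sn, so theoretical n(Sn) = 4.350 mol → 516.4 g
Efficiency = 377 / 516.4 = 0.7301 = 73.0%

73.0%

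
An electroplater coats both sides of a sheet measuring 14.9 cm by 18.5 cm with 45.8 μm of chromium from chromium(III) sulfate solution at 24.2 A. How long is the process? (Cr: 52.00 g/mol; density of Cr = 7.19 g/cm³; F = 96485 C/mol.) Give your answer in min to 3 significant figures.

Plated area = 2 × 14.9 × 18.5 = 551.3 cm²
Volume = 551.3 × 45.8×10⁻⁴ cm = 2.525 cm³
m(Cr) = 2.525 × 7.19 = 18.15 g
n(Cr) = 18.15 / 52.00 = 0.3490 mol; n(e⁻) = 3 × 0.3490 = 1.047 mol
Q = 1.047 × 96485 = 1.010×10^5 C
t = 1.010×10^5 / 24.2 = 4174 s = 69.6 min

69.6 min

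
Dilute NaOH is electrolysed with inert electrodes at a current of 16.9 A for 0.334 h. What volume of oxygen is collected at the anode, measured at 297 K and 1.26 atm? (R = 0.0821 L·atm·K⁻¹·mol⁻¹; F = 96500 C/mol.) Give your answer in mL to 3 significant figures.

1020 mL

Charge passed = 16.9 × 1202.4 = 20320 C
n(e⁻) = Q/F = 20320/96500 = 0.2106 mol
2H₂O → O₂ + 4H⁺ + 4e⁻, so n(O₂) = 0.2106 / 4 = 0.05265 mol
V = nRT/P = 0.05265 × 0.0821 × 297 / 1.26 = 1.019 L
= 1020 mL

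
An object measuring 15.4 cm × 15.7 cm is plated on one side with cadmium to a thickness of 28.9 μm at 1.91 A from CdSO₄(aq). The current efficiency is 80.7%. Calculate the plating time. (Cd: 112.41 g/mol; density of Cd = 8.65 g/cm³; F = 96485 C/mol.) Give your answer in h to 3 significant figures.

1.87 h

Plated area = 15.4 × 15.7 = 241.8 cm²
Volume = 241.8 × 28.9×10⁻⁴ cm = 0.6988 cm³
m(Cd) = 0.6988 × 8.65 = 6.045 g
n(Cd) = 6.045 / 112.41 = 0.05378 mol; n(e⁻) = 2 × 0.05378 = 0.1076 mol
Q = 0.1076 × 96485 / 0.807 = 12860 C
t = 12860 / 1.91 = 6733 s = 1.87 h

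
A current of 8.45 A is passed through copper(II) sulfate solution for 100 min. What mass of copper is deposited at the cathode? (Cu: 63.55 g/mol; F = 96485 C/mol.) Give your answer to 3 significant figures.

16.7 g

Charge passed = 8.45 × 6000 = 50700 C
n(e⁻) = Q/F = 50700/96485 = 0.5255 mol
Cu²⁺ + 2e⁻ → Cu, so n(Cu) = 0.5255 / 2 = 0.2628 mol
m = 0.2628 × 63.55 = 16.7 g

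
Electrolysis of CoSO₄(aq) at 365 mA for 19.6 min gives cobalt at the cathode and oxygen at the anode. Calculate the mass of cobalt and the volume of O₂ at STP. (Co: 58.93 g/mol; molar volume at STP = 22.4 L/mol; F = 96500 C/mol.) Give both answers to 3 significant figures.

0.131 g Co; 0.0249 L O₂

Q = 0.365 × 1176 = 429.2 C; n(e⁻) = 429.2 / 96500 = 0.004448 mol
Cathode: Co²⁺ + 2e⁻ → Co → n(Co) = 0.004448/2 = 0.002224 mol → 0.131 g
Anode: 2H₂O → O₂ + 4H⁺ + 4e⁻ → n(O₂) = 0.004448/4 = 0.001112 mol → 0.0249 L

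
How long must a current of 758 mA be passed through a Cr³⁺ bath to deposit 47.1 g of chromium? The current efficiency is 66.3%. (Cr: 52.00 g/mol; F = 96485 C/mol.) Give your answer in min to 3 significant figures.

n(Cr) = 47.1 / 52.00 = 0.9058 mol
Cr³⁺ + 3e⁻ → Cr, so n(e⁻) = 3 × 0.9058 = 2.717 mol
Q = 2.717 × 96485 / 0.663 = 3.954×10^5 C
t = Q / I = 3.954×10^5 / 0.758 = 5.216×10^5 s = 8690 min

8690 min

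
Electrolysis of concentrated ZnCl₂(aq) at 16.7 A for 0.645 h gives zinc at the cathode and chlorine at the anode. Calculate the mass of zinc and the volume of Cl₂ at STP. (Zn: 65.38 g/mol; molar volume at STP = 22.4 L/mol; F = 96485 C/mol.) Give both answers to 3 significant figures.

13.1 g Zn; 4.50 L Cl₂

Q = 16.7 × 2322 = 38780 C; n(e⁻) = 38780 / 96485 = 0.4019 mol
Cathode: Zn²⁺ + 2e⁻ → Zn → n(Zn) = 0.4019/2 = 0.2010 mol → 13.1 g
Anode: 2Cl⁻ → Cl₂ + 2e⁻ → n(Cl₂) = 0.4019/2 = 0.2010 mol → 4.50 L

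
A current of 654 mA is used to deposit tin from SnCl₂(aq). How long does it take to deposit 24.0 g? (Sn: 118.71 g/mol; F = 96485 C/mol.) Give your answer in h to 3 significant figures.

n(Sn) = 24.0 / 118.71 = 0.2022 mol
Sn²⁺ + 2e⁻ → Sn, so n(e⁻) = 2 × 0.2022 = 0.4044 mol
Q = 0.4044 × 96485 = 39020 C
t = Q / I = 39020 / 0.654 = 59660 s = 16.6 h

16.6 h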